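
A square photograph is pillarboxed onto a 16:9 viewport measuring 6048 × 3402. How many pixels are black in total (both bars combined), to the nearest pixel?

square is narrower than 16:9, so it spans the full height.
Content width = 3402 × 1/1 ≈ 3402.0000 px.
6048 − 3402.0000 = 2646.0000 px of bars.
Bar area = 2646.0000 × 3402 ≈ 9001692 px.

9001692 pixels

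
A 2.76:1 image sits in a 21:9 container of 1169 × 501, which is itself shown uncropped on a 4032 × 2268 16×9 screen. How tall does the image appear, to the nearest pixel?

1461 px

2.76:1 in 1169×501: fills the width, so the image is 1169.00 × 423.55.
The 21:9 canvas is width-limited in 4032×2268, giving 4032.00 × 1728.00; scale factor 3.4491.
Applying the same ×3.4491: 423.55 → 1460.87.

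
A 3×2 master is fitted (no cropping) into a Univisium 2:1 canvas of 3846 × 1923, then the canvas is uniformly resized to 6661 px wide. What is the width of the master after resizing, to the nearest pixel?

4996 px

At 3846×1923 the master is height-limited, so width = 1923 × 3/2 ≈ 2884.50 px.
Scaling 3846 → 6661 is ×1.7319, so the width becomes 2884.50 × 1.7319 ≈ 4995.75 px.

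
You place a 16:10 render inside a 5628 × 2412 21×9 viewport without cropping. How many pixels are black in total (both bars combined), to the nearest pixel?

4266346 pixels

16:10 is narrower than 21×9, so it spans the full height.
The render is 2412 × 16/10 ≈ 3859.2000 px wide.
Leftover width: 5628 − 3859.2000 = 1768.8000 px.
That's 1768.8000 × 2412 ≈ 4266346 black pixels.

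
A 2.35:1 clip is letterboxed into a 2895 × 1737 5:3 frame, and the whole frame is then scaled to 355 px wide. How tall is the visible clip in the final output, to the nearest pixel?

In the 2895×1737 frame the clip fills the width: height = 2895 / 2.350 ≈ 1231.91 px.
The frame scales by 355/2895 = 0.1226; 1231.91 × 0.1226 ≈ 151.06 px.

151 px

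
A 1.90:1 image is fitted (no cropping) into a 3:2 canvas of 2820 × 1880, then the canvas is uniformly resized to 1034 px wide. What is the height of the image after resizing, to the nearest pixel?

544 px

In the 2820×1880 frame the image fills the width: height = 2820 / 1.900 ≈ 1484.21 px.
Resizing to 1034 px wide multiplies everything by 0.3667: 1484.21 → 544.21 px.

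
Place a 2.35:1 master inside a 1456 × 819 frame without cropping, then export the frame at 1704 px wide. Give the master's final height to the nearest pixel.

At 1456×819 the master is width-limited, so height = 1456 / 2.350 ≈ 619.57 px.
Resizing to 1704 px wide multiplies everything by 1.1703: 619.57 → 725.11 px.

725 px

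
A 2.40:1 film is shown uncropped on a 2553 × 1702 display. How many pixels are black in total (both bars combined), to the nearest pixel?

Since 2.400 > 1.500, the film is width-limited.
That makes the image 1063.7500 px tall (2553 / 2.400).
1702 − 1063.7500 = 638.2500 px of bars.
That's 638.2500 × 2553 ≈ 1629452 black pixels.

1629452 pixels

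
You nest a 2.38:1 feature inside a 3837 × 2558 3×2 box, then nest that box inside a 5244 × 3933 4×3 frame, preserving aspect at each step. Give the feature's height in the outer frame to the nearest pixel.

2203 px

Inside the 3837×2558 canvas the feature is width-limited at 3837.00 × 1612.18.
The 3×2 canvas is width-limited in 5244×3933, giving 5244.00 × 3496.00; scale factor 1.3667.
So the feature's height is 1612.18 × 1.3667 ≈ 2203.36.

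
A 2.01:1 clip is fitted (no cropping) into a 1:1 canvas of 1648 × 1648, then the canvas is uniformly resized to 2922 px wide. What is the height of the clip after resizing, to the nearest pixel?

1454 px

In the 1648×1648 frame the clip fills the width: height = 1648 / 2.010 ≈ 819.90 px.
Resizing to 2922 px wide multiplies everything by 1.7731: 819.90 → 1453.73 px.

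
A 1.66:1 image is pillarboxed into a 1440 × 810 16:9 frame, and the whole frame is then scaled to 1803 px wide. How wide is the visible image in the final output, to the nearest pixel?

At 1440×810 the image is height-limited, so width = 810 × 1.660 ≈ 1344.60 px.
Scaling 1440 → 1803 is ×1.2521, so the width becomes 1344.60 × 1.2521 ≈ 1683.55 px.

1684 px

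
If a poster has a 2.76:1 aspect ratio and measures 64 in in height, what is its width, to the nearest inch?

177 in

64 × 2.760 = 176.64.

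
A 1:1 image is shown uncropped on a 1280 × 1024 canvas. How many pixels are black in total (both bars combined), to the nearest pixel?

262144 pixels

1:1 (1.000) < 5:4 (1.250), so the image fills the height.
That makes the image 1024.0000 px wide (1024 × 1/1).
1280 − 1024.0000 = 256.0000 px of bars.
Across the 1024-px span: 256.0000 × 1024 ≈ 262144 px.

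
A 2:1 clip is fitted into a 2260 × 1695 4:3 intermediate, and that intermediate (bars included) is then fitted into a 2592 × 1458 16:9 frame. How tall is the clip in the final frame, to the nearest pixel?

2:1 in 2260×1695: fills the width, so the clip is 2260.00 × 1130.00.
The 4:3 canvas is height-limited in 2592×1458, giving 1944.00 × 1458.00; scale factor 0.8602.
Applying the same ×0.8602: 1130.00 → 972.00.

972 px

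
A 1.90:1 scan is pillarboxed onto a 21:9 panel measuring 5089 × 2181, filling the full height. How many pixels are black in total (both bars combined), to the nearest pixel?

Content width = 2181 × 1.900 ≈ 4143.9000 px.
Leftover width: 5089 − 4143.9000 = 945.1000 px.
Across the 2181-px span: 945.1000 × 2181 ≈ 2061263 px.

2061263 pixels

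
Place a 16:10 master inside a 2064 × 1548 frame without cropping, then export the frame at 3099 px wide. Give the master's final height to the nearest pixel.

1937 px

In the 2064×1548 frame the master fills the width: height = 2064 × 10/16 ≈ 1290.00 px.
Scaling 2064 → 3099 is ×1.5015, so the height becomes 1290.00 × 1.5015 ≈ 1936.88 px.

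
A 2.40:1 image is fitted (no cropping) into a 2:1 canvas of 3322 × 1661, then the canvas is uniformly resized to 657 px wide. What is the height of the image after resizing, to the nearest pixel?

At 3322×1661 the image is width-limited, so height = 3322 / 2.400 ≈ 1384.17 px.
Scaling 3322 → 657 is ×0.1978, so the height becomes 1384.17 × 0.1978 ≈ 273.75 px.

274 px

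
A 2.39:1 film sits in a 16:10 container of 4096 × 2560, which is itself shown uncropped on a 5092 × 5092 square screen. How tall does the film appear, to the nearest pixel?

2.39:1 in 4096×2560: fills the width, so the film is 4096.00 × 1713.81.
16:10 in 5092×5092: fills the width, so the intermediate becomes 5092.00 × 3182.50 — a scale of ×1.2432.
The film scales with it: height 1713.81 × 1.2432 ≈ 2130.54.

2131 px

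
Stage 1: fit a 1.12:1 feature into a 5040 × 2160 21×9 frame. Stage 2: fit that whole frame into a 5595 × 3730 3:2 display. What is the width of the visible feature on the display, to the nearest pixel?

First fit — 1.12:1 into 5040×2160 spans the height: 2419.20 × 2160.00.
The 21×9 canvas is width-limited in 5595×3730, giving 5595.00 × 2397.86; scale factor 1.1101.
Applying the same ×1.1101: 2419.20 → 2685.60.

2686 px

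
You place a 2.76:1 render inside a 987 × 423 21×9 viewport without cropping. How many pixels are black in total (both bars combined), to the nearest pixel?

64541 pixels

Since 2.760 > 2.333, the render is width-limited.
The render is 987 / 2.760 ≈ 357.6087 px tall.
423 − 357.6087 = 65.3913 px of bars.
Across the 987-px span: 65.3913 × 987 ≈ 64541 px.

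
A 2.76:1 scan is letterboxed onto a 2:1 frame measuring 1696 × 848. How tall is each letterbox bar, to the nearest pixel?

2.76:1 is wider than 2:1, so it spans the full width.
The scan is 1696 / 2.760 ≈ 614.49 px tall.
Black = 848 − 614.49 = 233.51 px, or 116.75 per bar.

117 px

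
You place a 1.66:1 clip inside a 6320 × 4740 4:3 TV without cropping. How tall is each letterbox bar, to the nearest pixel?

466 px

Since 1.660 > 1.333, the clip is width-limited.
The clip is 6320 / 1.660 ≈ 3807.23 px tall.
Black = 4740 − 3807.23 = 932.77 px, or 466.39 per bar.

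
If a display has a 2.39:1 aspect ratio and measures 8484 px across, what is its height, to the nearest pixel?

At 2.39:1, 8484 / 2.390 ≈ 3549.79.

3550 px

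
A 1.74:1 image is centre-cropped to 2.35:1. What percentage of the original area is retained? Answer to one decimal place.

74.0%

2.35:1 is wider than 1.74:1, so the crop keeps the full width and trims the height.
Area ratio = (1.740)/(2.350) = 74.04% retained.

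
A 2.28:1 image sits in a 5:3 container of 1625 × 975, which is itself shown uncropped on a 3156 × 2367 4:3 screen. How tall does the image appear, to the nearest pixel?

First fit — 2.28:1 into 1625×975 spans the width: 1625.00 × 712.72.
Second fit — the 5:3 canvas into 3156×2367 spans the width: 3156.00 × 1893.60 (×1.9422 from 1625×975).
The image scales with it: height 712.72 × 1.9422 ≈ 1384.21.

1384 px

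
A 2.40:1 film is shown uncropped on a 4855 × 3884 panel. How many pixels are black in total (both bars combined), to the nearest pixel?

2.40:1 (2.400) > 5:4 (1.250), so the film fills the width.
Content height = 4855 / 2.400 ≈ 2022.9167 px.
3884 − 2022.9167 = 1861.0833 px of bars.
Across the 4855-px span: 1861.0833 × 4855 ≈ 9035560 px.

9035560 pixels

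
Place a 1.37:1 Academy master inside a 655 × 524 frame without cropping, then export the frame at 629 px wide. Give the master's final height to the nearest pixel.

459 px

In the 655×524 frame the master fills the width: height = 655 / 1.370 ≈ 478.10 px.
Resizing to 629 px wide multiplies everything by 0.9603: 478.10 → 459.12 px.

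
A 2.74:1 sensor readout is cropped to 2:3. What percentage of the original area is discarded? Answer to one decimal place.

Going from 2.74:1 to 2:3 means cutting width while keeping height.
(0.667)/(2.740) ≈ 0.243 of the area survives, leaving 75.67% discarded.

75.7%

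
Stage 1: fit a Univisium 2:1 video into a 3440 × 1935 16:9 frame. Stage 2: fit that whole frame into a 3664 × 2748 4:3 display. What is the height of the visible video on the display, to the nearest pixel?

First fit — Univisium 2:1 into 3440×1935 spans the width: 3440.00 × 1720.00.
The 16:9 canvas is width-limited in 3664×2748, giving 3664.00 × 2061.00; scale factor 1.0651.
So the video's height is 1720.00 × 1.0651 ≈ 1832.00.

1832 px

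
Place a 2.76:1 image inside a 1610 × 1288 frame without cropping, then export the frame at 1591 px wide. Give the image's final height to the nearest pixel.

576 px

In the 1610×1288 frame the image fills the width: height = 1610 / 2.760 ≈ 583.33 px.
The frame scales by 1591/1610 = 0.9882; 583.33 × 0.9882 ≈ 576.45 px.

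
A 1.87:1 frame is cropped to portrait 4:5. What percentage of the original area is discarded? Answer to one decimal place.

portrait 4:5 is narrower than 1.87:1, so the crop keeps the full height and trims the width.
(0.800)/(1.870) ≈ 0.428 of the area survives, leaving 57.22% discarded.

57.2%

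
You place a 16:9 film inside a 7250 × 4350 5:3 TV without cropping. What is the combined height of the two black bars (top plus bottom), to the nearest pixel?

16:9 is wider than 5:3, so it spans the full width.
The film is 7250 × 9/16 ≈ 4078.12 px tall.
Black = 4350 − 4078.12 = 271.88 px.

272 px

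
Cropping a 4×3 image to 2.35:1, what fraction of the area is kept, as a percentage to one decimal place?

Going from 4×3 to 2.35:1 means cutting height while keeping width.
(1.333)/(2.350) ≈ 0.567 of the area survives.

56.7%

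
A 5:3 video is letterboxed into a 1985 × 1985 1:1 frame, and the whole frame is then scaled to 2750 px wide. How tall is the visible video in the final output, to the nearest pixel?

In the 1985×1985 frame the video fills the width: height = 1985 × 3/5 ≈ 1191.00 px.
The frame scales by 2750/1985 = 1.3854; 1191.00 × 1.3854 ≈ 1650.00 px.

1650 px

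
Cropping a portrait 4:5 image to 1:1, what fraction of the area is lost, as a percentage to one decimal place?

1:1 is wider than portrait 4:5, so the crop keeps the full width and trims the height.
(0.800)/(1.000) ≈ 0.800 of the area survives, leaving 20.00% discarded.

20.0%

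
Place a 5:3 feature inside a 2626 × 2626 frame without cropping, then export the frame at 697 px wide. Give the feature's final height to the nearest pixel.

In the 2626×2626 frame the feature fills the width: height = 2626 × 3/5 ≈ 1575.60 px.
Scaling 2626 → 697 is ×0.2654, so the height becomes 1575.60 × 0.2654 ≈ 418.20 px.

418 px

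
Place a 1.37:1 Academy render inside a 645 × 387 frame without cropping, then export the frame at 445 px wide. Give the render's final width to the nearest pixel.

366 px

In the 645×387 frame the render fills the height: width = 387 × 1.370 ≈ 530.19 px.
Resizing to 445 px wide multiplies everything by 0.6899: 530.19 → 365.79 px.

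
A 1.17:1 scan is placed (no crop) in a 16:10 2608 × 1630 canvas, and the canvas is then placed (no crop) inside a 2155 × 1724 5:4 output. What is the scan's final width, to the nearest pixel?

First fit — 1.17:1 into 2608×1630 spans the height: 1907.10 × 1630.00.
16:10 in 2155×1724: fills the width, so the intermediate becomes 2155.00 × 1346.88 — a scale of ×0.8263.
The scan scales with it: width 1907.10 × 0.8263 ≈ 1575.84.

1576 px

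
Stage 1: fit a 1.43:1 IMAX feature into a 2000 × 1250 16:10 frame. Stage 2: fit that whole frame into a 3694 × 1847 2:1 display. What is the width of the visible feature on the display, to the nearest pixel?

2641 px

1.43:1 IMAX in 2000×1250: fills the height, so the feature is 1787.50 × 1250.00.
The 16:10 canvas is height-limited in 3694×1847, giving 2955.20 × 1847.00; scale factor 1.4776.
Applying the same ×1.4776: 1787.50 → 2641.21.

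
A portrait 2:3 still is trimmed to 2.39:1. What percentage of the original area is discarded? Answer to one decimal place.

72.1%

The width stays; only height is cut (since 2.39:1 is wider than portrait 2:3).
Area ratio = (0.667)/(2.390) = 27.89%; the remaining 72.11% is cropped out.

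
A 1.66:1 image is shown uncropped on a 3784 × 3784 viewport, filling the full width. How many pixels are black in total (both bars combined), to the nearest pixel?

5692960 pixels

The image is 3784 / 1.660 ≈ 2279.5181 px tall.
Black = 3784 − 2279.5181 = 1504.4819 px.
Across the 3784-px span: 1504.4819 × 3784 ≈ 5692960 px.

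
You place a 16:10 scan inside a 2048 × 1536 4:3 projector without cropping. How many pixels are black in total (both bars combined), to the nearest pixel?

16:10 is wider than 4:3, so it spans the full width.
That makes the image 1280.0000 px tall (2048 × 10/16).
Black = 1536 − 1280.0000 = 256.0000 px.
Across the 2048-px span: 256.0000 × 2048 ≈ 524288 px.

524288 pixels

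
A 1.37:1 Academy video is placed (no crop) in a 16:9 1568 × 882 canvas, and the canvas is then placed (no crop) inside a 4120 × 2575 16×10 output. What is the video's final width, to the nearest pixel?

1.37:1 Academy in 1568×882: fills the height, so the video is 1208.34 × 882.00.
16:9 in 4120×2575: fills the width, so the intermediate becomes 4120.00 × 2317.50 — a scale of ×2.6276.
The video scales with it: width 1208.34 × 2.6276 ≈ 3174.97.

3175 px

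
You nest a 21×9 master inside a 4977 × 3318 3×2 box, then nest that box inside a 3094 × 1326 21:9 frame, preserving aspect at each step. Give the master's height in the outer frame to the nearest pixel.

852 px

21×9 in 4977×3318: fills the width, so the master is 4977.00 × 2133.00.
The 3×2 canvas is height-limited in 3094×1326, giving 1989.00 × 1326.00; scale factor 0.3996.
So the master's height is 2133.00 × 0.3996 ≈ 852.43.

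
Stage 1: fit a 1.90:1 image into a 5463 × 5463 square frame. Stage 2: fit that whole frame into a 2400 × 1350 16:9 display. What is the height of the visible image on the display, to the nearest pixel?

1.90:1 in 5463×5463: fills the width, so the image is 5463.00 × 2875.26.
Second fit — the square canvas into 2400×1350 spans the height: 1350.00 × 1350.00 (×0.2471 from 5463×5463).
So the image's height is 2875.26 × 0.2471 ≈ 710.53.

711 px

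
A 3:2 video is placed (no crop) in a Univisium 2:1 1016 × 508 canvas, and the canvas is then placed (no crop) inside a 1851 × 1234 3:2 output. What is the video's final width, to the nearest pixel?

Inside the 1016×508 canvas the video is height-limited at 762.00 × 508.00.
The Univisium 2:1 canvas is width-limited in 1851×1234, giving 1851.00 × 925.50; scale factor 1.8219.
The video scales with it: width 762.00 × 1.8219 ≈ 1388.25.

1388 px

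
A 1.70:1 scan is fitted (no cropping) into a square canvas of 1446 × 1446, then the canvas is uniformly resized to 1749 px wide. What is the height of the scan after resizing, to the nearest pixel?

1029 px

At 1446×1446 the scan is width-limited, so height = 1446 / 1.700 ≈ 850.59 px.
Resizing to 1749 px wide multiplies everything by 1.2095: 850.59 → 1028.82 px.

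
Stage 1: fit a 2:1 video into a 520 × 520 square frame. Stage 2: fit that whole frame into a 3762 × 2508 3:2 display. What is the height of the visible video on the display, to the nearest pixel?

First fit — 2:1 into 520×520 spans the width: 520.00 × 260.00.
square in 3762×2508: fills the height, so the intermediate becomes 2508.00 × 2508.00 — a scale of ×4.8231.
So the video's height is 260.00 × 4.8231 ≈ 1254.00.

1254 px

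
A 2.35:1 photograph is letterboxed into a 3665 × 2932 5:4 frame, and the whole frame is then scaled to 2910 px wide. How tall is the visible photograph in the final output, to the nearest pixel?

1238 px

Fitted into 3665×2932, the photograph spans the width; its height is 3665 / 2.350 ≈ 1559.57 px.
Scaling 3665 → 2910 is ×0.7940, so the height becomes 1559.57 × 0.7940 ≈ 1238.30 px.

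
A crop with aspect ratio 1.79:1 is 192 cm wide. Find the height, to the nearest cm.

192 / 1.790 = 107.26.

107 cm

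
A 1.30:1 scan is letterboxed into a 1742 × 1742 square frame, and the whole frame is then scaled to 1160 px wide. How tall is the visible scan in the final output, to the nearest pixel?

892 px

In the 1742×1742 frame the scan fills the width: height = 1742 / 1.300 ≈ 1340.00 px.
The frame scales by 1160/1742 = 0.6659; 1340.00 × 0.6659 ≈ 892.31 px.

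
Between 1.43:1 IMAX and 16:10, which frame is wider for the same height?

16:10

1.43 and 16:10 = 1.6; 1.6 > 1.43.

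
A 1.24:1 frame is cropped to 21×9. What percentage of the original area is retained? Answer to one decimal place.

Going from 1.24:1 to 21×9 means cutting height while keeping width.
(1.240)/(2.333) ≈ 0.531 of the area survives.

53.1%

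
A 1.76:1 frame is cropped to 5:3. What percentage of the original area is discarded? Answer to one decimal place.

5.3%

Going from 1.76:1 to 5:3 means cutting width while keeping height.
(1.667)/(1.760) ≈ 0.947 of the area survives, leaving 5.30% discarded.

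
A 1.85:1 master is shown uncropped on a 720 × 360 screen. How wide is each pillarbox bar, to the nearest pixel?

1.85:1 is narrower than Univisium 2:1, so it spans the full height.
That makes the image 666.00 px wide (360 × 1.850).
720 − 666.00 = 54.00 px of bars (27.00 each).

27 px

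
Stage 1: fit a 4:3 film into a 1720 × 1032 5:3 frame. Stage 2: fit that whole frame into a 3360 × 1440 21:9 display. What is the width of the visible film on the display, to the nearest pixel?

1920 px

First fit — 4:3 into 1720×1032 spans the height: 1376.00 × 1032.00.
The 5:3 canvas is height-limited in 3360×1440, giving 2400.00 × 1440.00; scale factor 1.3953.
Applying the same ×1.3953: 1376.00 → 1920.00.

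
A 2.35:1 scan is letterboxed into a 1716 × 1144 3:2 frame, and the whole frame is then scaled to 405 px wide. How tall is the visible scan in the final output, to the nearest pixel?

In the 1716×1144 frame the scan fills the width: height = 1716 / 2.350 ≈ 730.21 px.
Scaling 1716 → 405 is ×0.2360, so the height becomes 730.21 × 0.2360 ≈ 172.34 px.

172 px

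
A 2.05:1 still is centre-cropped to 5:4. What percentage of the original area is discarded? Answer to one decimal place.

39.0%

5:4 is narrower than 2.05:1, so the crop keeps the full height and trims the width.
(1.250)/(2.050) ≈ 0.610 of the area survives, leaving 39.02% discarded.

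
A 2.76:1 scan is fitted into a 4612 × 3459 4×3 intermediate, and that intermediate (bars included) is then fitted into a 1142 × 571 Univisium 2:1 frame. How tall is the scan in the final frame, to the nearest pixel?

First fit — 2.76:1 into 4612×3459 spans the width: 4612.00 × 1671.01.
4×3 in 1142×571: fills the height, so the intermediate becomes 761.33 × 571.00 — a scale of ×0.1651.
So the scan's height is 1671.01 × 0.1651 ≈ 275.85.

276 px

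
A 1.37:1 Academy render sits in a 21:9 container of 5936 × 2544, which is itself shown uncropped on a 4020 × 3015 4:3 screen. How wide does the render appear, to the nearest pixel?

2360 px

1.37:1 Academy in 5936×2544: fills the height, so the render is 3485.28 × 2544.00.
The 21:9 canvas is width-limited in 4020×3015, giving 4020.00 × 1722.86; scale factor 0.6772.
So the render's width is 3485.28 × 0.6772 ≈ 2360.31.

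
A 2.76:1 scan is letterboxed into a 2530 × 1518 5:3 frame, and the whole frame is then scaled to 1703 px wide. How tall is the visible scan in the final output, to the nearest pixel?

Fitted into 2530×1518, the scan spans the width; its height is 2530 / 2.760 ≈ 916.67 px.
Resizing to 1703 px wide multiplies everything by 0.6731: 916.67 → 617.03 px.

617 px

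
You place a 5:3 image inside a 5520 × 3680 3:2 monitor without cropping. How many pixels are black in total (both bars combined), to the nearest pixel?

Since 1.667 > 1.500, the image is width-limited.
That makes the image 3312.0000 px tall (5520 × 3/5).
3680 − 3312.0000 = 368.0000 px of bars.
That's 368.0000 × 5520 ≈ 2031360 black pixels.

2031360 pixels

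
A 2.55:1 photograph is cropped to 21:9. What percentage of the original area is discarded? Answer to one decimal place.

The height stays; only width is cut (since 21:9 is narrower than 2.55:1).
(2.333)/(2.550) ≈ 0.915 of the area survives, leaving 8.50% discarded.

8.5%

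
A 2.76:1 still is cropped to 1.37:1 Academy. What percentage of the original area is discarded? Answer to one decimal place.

50.4%

Going from 2.76:1 to 1.37:1 Academy means cutting width while keeping height.
(1.370)/(2.760) ≈ 0.496 of the area survives, leaving 50.36% discarded.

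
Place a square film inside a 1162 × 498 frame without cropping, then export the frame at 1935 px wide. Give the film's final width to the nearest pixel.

829 px

At 1162×498 the film is height-limited, so width = 498 × 1/1 ≈ 498.00 px.
Resizing to 1935 px wide multiplies everything by 1.6652: 498.00 → 829.29 px.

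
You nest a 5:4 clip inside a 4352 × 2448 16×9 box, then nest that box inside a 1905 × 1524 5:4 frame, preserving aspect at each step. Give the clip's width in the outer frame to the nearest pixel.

Inside the 4352×2448 canvas the clip is height-limited at 3060.00 × 2448.00.
Second fit — the 16×9 canvas into 1905×1524 spans the width: 1905.00 × 1071.56 (×0.4377 from 4352×2448).
The clip scales with it: width 3060.00 × 0.4377 ≈ 1339.45.

1339 px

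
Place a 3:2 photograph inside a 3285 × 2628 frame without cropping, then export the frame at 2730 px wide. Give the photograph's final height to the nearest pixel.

1820 px

In the 3285×2628 frame the photograph fills the width: height = 3285 × 2/3 ≈ 2190.00 px.
The frame scales by 2730/3285 = 0.8311; 2190.00 × 0.8311 ≈ 1820.00 px.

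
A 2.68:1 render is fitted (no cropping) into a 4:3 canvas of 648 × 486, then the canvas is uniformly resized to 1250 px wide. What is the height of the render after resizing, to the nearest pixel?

466 px

In the 648×486 frame the render fills the width: height = 648 / 2.680 ≈ 241.79 px.
Resizing to 1250 px wide multiplies everything by 1.9290: 241.79 → 466.42 px.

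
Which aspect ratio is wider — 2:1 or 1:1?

2:1

2 and 1; 2 > 1.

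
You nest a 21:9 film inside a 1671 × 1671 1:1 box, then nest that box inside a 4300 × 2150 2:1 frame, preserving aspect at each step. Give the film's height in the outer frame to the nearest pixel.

921 px

Inside the 1671×1671 canvas the film is width-limited at 1671.00 × 716.14.
The 1:1 canvas is height-limited in 4300×2150, giving 2150.00 × 2150.00; scale factor 1.2867.
So the film's height is 716.14 × 1.2867 ≈ 921.43.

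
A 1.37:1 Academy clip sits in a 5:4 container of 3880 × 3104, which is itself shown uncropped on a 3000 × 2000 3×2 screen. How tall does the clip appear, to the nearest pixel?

1825 px

1.37:1 Academy in 3880×3104: fills the width, so the clip is 3880.00 × 2832.12.
Second fit — the 5:4 canvas into 3000×2000 spans the height: 2500.00 × 2000.00 (×0.6443 from 3880×3104).
Applying the same ×0.6443: 2832.12 → 1824.82.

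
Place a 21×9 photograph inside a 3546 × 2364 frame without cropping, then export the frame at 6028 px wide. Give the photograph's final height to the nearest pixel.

2583 px

In the 3546×2364 frame the photograph fills the width: height = 3546 × 9/21 ≈ 1519.71 px.
The frame scales by 6028/3546 = 1.6999; 1519.71 × 1.6999 ≈ 2583.43 px.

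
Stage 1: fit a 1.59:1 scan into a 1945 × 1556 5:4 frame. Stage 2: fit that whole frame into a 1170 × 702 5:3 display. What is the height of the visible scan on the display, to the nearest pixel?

1.59:1 in 1945×1556: fills the width, so the scan is 1945.00 × 1223.27.
Second fit — the 5:4 canvas into 1170×702 spans the height: 877.50 × 702.00 (×0.4512 from 1945×1556).
The scan scales with it: height 1223.27 × 0.4512 ≈ 551.89.

552 px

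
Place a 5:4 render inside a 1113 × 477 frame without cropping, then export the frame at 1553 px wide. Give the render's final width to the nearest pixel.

Fitted into 1113×477, the render spans the height; its width is 477 × 5/4 ≈ 596.25 px.
Scaling 1113 → 1553 is ×1.3953, so the width becomes 596.25 × 1.3953 ≈ 831.96 px.

832 px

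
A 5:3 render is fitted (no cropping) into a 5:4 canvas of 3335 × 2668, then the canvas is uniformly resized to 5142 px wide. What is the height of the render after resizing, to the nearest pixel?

At 3335×2668 the render is width-limited, so height = 3335 × 3/5 ≈ 2001.00 px.
The frame scales by 5142/3335 = 1.5418; 2001.00 × 1.5418 ≈ 3085.20 px.

3085 px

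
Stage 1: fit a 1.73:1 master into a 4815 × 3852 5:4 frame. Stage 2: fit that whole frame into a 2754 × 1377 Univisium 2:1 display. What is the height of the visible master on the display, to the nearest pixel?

Inside the 4815×3852 canvas the master is width-limited at 4815.00 × 2783.24.
Second fit — the 5:4 canvas into 2754×1377 spans the height: 1721.25 × 1377.00 (×0.3575 from 4815×3852).
So the master's height is 2783.24 × 0.3575 ≈ 994.94.

995 px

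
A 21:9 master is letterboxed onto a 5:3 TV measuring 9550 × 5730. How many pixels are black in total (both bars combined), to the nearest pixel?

Since 2.333 > 1.667, the master is width-limited.
That makes the image 4092.8571 px tall (9550 × 9/21).
Leftover height: 5730 − 4092.8571 = 1637.1429 px.
Across the 9550-px span: 1637.1429 × 9550 ≈ 15634714 px.

15634714 pixels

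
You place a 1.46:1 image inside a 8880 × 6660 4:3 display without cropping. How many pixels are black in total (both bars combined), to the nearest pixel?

5130937 pixels

1.46:1 (1.460) > 4:3 (1.333), so the image fills the width.
The image is 8880 / 1.460 ≈ 6082.1918 px tall.
6660 − 6082.1918 = 577.8082 px of bars.
That's 577.8082 × 8880 ≈ 5130937 black pixels.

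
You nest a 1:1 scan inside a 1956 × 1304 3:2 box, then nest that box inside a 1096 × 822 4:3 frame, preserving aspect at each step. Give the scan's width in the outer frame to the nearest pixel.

First fit — 1:1 into 1956×1304 spans the height: 1304.00 × 1304.00.
Second fit — the 3:2 canvas into 1096×822 spans the width: 1096.00 × 730.67 (×0.5603 from 1956×1304).
So the scan's width is 1304.00 × 0.5603 ≈ 730.67.

731 px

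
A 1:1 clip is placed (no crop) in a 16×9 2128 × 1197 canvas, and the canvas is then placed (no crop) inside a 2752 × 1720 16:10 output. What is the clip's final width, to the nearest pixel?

1:1 in 2128×1197: fills the height, so the clip is 1197.00 × 1197.00.
16×9 in 2752×1720: fills the width, so the intermediate becomes 2752.00 × 1548.00 — a scale of ×1.2932.
Applying the same ×1.2932: 1197.00 → 1548.00.

1548 px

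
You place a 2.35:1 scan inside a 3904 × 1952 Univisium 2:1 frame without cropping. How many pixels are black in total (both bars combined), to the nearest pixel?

1134984 pixels

Since 2.350 > 2.000, the scan is width-limited.
That makes the image 1661.2766 px tall (3904 / 2.350).
Leftover height: 1952 − 1661.2766 = 290.7234 px.
Across the 3904-px span: 290.7234 × 3904 ≈ 1134984 px.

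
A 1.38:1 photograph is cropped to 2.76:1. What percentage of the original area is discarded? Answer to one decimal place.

2.76:1 is wider than 1.38:1, so the crop keeps the full width and trims the height.
Fraction kept = (1.380)/(2.760) ≈ 50.00%, so 50.00% is lost.

50.0%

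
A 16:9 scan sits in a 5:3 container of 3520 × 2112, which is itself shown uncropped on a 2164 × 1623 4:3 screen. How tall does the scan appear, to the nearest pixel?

1217 px

Inside the 3520×2112 canvas the scan is width-limited at 3520.00 × 1980.00.
The 5:3 canvas is width-limited in 2164×1623, giving 2164.00 × 1298.40; scale factor 0.6148.
Applying the same ×0.6148: 1980.00 → 1217.25.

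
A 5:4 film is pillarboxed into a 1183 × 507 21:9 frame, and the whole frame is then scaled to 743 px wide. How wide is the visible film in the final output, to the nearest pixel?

Fitted into 1183×507, the film spans the height; its width is 507 × 5/4 ≈ 633.75 px.
The frame scales by 743/1183 = 0.6281; 633.75 × 0.6281 ≈ 398.04 px.

398 px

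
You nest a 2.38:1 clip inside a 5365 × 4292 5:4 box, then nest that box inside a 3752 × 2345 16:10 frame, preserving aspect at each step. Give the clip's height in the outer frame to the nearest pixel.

1232 px

First fit — 2.38:1 into 5365×4292 spans the width: 5365.00 × 2254.20.
Second fit — the 5:4 canvas into 3752×2345 spans the height: 2931.25 × 2345.00 (×0.5464 from 5365×4292).
The clip scales with it: height 2254.20 × 0.5464 ≈ 1231.62.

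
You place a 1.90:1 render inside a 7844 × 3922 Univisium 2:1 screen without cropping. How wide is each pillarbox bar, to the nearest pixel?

Since 1.900 < 2.000, the render is height-limited.
Content width = 3922 × 1.900 ≈ 7451.80 px.
7844 − 7451.80 = 392.20 px of bars (196.10 each).

196 px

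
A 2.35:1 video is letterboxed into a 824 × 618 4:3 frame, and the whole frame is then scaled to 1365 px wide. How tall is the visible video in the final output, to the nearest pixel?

581 px

At 824×618 the video is width-limited, so height = 824 / 2.350 ≈ 350.64 px.
Scaling 824 → 1365 is ×1.6566, so the height becomes 350.64 × 1.6566 ≈ 580.85 px.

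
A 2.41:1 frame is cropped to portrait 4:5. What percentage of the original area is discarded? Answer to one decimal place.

66.8%

portrait 4:5 is narrower than 2.41:1, so the crop keeps the full height and trims the width.
Area ratio = (0.800)/(2.410) = 33.20%; the remaining 66.80% is cropped out.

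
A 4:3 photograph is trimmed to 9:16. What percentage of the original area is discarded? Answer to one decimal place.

The height stays; only width is cut (since 9:16 is narrower than 4:3).
(0.562)/(1.333) ≈ 0.422 of the area survives, leaving 57.81% discarded.

57.8%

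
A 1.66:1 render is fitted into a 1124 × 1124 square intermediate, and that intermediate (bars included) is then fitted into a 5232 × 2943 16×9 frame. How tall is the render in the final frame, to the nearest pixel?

1773 px

Inside the 1124×1124 canvas the render is width-limited at 1124.00 × 677.11.
square in 5232×2943: fills the height, so the intermediate becomes 2943.00 × 2943.00 — a scale of ×2.6183.
The render scales with it: height 677.11 × 2.6183 ≈ 1772.89.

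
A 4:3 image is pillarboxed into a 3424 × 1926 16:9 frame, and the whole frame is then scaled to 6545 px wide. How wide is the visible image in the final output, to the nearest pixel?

In the 3424×1926 frame the image fills the height: width = 1926 × 4/3 ≈ 2568.00 px.
Scaling 3424 → 6545 is ×1.9115, so the width becomes 2568.00 × 1.9115 ≈ 4908.75 px.

4909 px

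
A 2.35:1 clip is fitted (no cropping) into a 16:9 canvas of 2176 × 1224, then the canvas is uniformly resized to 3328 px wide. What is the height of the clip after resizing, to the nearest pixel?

At 2176×1224 the clip is width-limited, so height = 2176 / 2.350 ≈ 925.96 px.
The frame scales by 3328/2176 = 1.5294; 925.96 × 1.5294 ≈ 1416.17 px.

1416 px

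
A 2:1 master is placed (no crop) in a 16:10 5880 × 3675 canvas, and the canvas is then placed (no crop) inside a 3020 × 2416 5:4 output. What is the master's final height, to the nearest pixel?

1510 px

2:1 in 5880×3675: fills the width, so the master is 5880.00 × 2940.00.
The 16:10 canvas is width-limited in 3020×2416, giving 3020.00 × 1887.50; scale factor 0.5136.
The master scales with it: height 2940.00 × 0.5136 ≈ 1510.00.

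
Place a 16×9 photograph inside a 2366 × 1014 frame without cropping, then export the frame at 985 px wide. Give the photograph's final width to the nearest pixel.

750 px

In the 2366×1014 frame the photograph fills the height: width = 1014 × 16/9 ≈ 1802.67 px.
The frame scales by 985/2366 = 0.4163; 1802.67 × 0.4163 ≈ 750.48 px.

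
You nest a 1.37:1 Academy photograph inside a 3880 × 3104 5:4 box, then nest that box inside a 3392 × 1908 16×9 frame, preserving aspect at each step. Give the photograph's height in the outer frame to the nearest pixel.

1.37:1 Academy in 3880×3104: fills the width, so the photograph is 3880.00 × 2832.12.
5:4 in 3392×1908: fills the height, so the intermediate becomes 2385.00 × 1908.00 — a scale of ×0.6147.
Applying the same ×0.6147: 2832.12 → 1740.88.

1741 px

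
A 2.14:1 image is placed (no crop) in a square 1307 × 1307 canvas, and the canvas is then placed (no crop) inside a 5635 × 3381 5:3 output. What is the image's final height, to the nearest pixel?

First fit — 2.14:1 into 1307×1307 spans the width: 1307.00 × 610.75.
Second fit — the square canvas into 5635×3381 spans the height: 3381.00 × 3381.00 (×2.5868 from 1307×1307).
So the image's height is 610.75 × 2.5868 ≈ 1579.91.

1580 px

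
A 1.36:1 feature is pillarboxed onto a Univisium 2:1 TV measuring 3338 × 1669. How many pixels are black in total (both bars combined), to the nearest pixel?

Since 1.360 < 2.000, the feature is height-limited.
Content width = 1669 × 1.360 ≈ 2269.8400 px.
Black = 3338 − 2269.8400 = 1068.1600 px.
That's 1068.1600 × 1669 ≈ 1782759 black pixels.

1782759 pixels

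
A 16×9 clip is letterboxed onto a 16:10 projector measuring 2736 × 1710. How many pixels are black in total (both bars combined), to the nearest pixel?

467856 pixels

16×9 (1.778) > 16:10 (1.600), so the clip fills the width.
Content height = 2736 × 9/16 ≈ 1539.0000 px.
Leftover height: 1710 − 1539.0000 = 171.0000 px.
That's 171.0000 × 2736 ≈ 467856 black pixels.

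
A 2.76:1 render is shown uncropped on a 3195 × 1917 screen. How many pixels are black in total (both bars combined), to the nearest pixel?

2426255 pixels

2.76:1 is wider than 5:3, so it spans the full width.
Content height = 3195 / 2.760 ≈ 1157.6087 px.
Black = 1917 − 1157.6087 = 759.3913 px.
Bar area = 759.3913 × 3195 ≈ 2426255 px.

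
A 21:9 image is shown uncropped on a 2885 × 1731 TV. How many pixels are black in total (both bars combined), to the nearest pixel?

1426839 pixels

21:9 (2.333) > 5:3 (1.667), so the image fills the width.
That makes the image 1236.4286 px tall (2885 × 9/21).
Black = 1731 − 1236.4286 = 494.5714 px.
That's 494.5714 × 2885 ≈ 1426839 black pixels.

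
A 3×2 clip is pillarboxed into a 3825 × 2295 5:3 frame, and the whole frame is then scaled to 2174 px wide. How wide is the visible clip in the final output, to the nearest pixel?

1957 px

At 3825×2295 the clip is height-limited, so width = 2295 × 3/2 ≈ 3442.50 px.
Resizing to 2174 px wide multiplies everything by 0.5684: 3442.50 → 1956.60 px.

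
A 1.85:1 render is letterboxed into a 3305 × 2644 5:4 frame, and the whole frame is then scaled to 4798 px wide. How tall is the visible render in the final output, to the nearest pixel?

At 3305×2644 the render is width-limited, so height = 3305 / 1.850 ≈ 1786.49 px.
Resizing to 4798 px wide multiplies everything by 1.4517: 1786.49 → 2593.51 px.

2594 px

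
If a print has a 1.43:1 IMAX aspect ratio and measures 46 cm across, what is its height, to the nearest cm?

46 / 1.430 = 32.17.

32 cm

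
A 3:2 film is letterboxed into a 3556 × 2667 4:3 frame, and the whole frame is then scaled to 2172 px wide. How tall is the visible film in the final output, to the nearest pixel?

Fitted into 3556×2667, the film spans the width; its height is 3556 × 2/3 ≈ 2370.67 px.
Scaling 3556 → 2172 is ×0.6108, so the height becomes 2370.67 × 0.6108 ≈ 1448.00 px.

1448 px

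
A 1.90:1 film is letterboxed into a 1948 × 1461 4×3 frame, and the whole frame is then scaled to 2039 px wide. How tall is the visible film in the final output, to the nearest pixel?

At 1948×1461 the film is width-limited, so height = 1948 / 1.900 ≈ 1025.26 px.
Scaling 1948 → 2039 is ×1.0467, so the height becomes 1025.26 × 1.0467 ≈ 1073.16 px.

1073 px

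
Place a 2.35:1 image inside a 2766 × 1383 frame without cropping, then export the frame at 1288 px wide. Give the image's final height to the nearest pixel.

Fitted into 2766×1383, the image spans the width; its height is 2766 / 2.350 ≈ 1177.02 px.
The frame scales by 1288/2766 = 0.4657; 1177.02 × 0.4657 ≈ 548.09 px.

548 px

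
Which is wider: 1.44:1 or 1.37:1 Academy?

1.44:1

1.44 and 1.37; 1.44 > 1.37.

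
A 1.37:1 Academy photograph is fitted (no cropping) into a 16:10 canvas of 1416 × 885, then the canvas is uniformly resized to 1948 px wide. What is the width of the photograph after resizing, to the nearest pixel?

1668 px

Fitted into 1416×885, the photograph spans the height; its width is 885 × 1.370 ≈ 1212.45 px.
Scaling 1416 → 1948 is ×1.3757, so the width becomes 1212.45 × 1.3757 ≈ 1667.97 px.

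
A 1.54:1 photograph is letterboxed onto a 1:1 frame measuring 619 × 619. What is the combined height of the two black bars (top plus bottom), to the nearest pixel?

217 px

1.54:1 (1.540) > 1:1 (1.000), so the photograph fills the width.
The photograph is 619 / 1.540 ≈ 401.95 px tall.
Black = 619 − 401.95 = 217.05 px.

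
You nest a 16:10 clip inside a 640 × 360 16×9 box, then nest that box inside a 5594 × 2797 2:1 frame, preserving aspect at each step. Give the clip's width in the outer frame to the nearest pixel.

4475 px

16:10 in 640×360: fills the height, so the clip is 576.00 × 360.00.
16×9 in 5594×2797: fills the height, so the intermediate becomes 4972.44 × 2797.00 — a scale of ×7.7694.
The clip scales with it: width 576.00 × 7.7694 ≈ 4475.20.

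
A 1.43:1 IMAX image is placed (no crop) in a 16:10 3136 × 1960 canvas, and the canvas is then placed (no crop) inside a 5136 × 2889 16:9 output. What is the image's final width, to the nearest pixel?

4131 px

First fit — 1.43:1 IMAX into 3136×1960 spans the height: 2802.80 × 1960.00.
The 16:10 canvas is height-limited in 5136×2889, giving 4622.40 × 2889.00; scale factor 1.4740.
So the image's width is 2802.80 × 1.4740 ≈ 4131.27.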